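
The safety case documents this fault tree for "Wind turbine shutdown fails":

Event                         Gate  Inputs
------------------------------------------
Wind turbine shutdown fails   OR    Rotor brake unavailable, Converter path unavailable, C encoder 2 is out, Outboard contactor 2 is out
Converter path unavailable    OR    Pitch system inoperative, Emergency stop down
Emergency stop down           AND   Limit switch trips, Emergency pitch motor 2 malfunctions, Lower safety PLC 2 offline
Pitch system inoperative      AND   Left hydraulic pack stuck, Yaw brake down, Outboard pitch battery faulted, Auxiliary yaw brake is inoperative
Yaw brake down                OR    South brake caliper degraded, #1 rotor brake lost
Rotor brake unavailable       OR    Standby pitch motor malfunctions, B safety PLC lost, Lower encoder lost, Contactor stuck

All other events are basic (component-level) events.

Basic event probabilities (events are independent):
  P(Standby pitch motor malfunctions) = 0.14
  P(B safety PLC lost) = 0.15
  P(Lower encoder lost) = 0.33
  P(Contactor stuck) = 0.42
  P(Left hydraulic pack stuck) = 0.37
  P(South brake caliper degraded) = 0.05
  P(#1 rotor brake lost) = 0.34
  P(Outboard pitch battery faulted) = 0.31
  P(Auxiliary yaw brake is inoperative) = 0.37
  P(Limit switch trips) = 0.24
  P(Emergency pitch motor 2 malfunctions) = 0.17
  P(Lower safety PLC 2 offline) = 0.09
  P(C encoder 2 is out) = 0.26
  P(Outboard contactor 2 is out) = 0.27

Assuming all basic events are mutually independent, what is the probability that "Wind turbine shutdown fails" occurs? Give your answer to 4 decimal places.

P(Rotor brake unavailable) [OR] = 1 − (1−0.14) × (1−0.15) × (1−0.33) × (1−0.42) = 0.715933
P(Yaw brake down) [OR] = 1 − (1−0.05) × (1−0.34) = 0.373000
P(Pitch system inoperative) [AND] = 0.37 × 0.373000 × 0.31 × 0.37 = 0.015830
P(Emergency stop down) [AND] = 0.24 × 0.17 × 0.09 = 0.003672
P(Converter path unavailable) [OR] = 1 − (1−0.015830) × (1−0.003672) = 0.019444
P(Wind turbine shutdown fails) [OR] = 1 − (1−0.715933) × (1−0.019444) × (1−0.26) × (1−0.27) = 0.849531
Rounded to 4 decimal places: P(Wind turbine shutdown fails) ≈ 0.8495.

0.8495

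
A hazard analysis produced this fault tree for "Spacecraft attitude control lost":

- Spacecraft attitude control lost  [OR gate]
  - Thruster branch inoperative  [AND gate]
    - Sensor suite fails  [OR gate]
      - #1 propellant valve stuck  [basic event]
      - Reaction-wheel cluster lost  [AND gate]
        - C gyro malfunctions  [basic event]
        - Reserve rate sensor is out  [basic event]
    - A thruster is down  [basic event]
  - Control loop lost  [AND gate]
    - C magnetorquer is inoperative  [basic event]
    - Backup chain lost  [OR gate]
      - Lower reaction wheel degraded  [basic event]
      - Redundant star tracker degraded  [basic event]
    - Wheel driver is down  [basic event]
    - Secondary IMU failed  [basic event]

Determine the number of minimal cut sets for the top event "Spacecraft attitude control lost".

4

Reaction-wheel cluster lost [AND]: one cut set from each child combined → 1 × 1 = 1 cut set(s).
Sensor suite fails [OR]: union of children's cut sets → 2 cut set(s).
Thruster branch inoperative [AND]: one cut set from each child combined → 2 × 1 = 2 cut set(s).
Backup chain lost [OR]: union of children's cut sets → 2 cut set(s).
Control loop lost [AND]: one cut set from each child combined → 1 × 2 × 1 × 1 = 2 cut set(s).
Spacecraft attitude control lost [OR]: union of children's cut sets → 4 cut set(s).
Minimal cut sets: {#1 propellant valve stuck, A thruster is down}; {A thruster is down, C gyro malfunctions, Reserve rate sensor is out}; {C magnetorquer is inoperative, Lower reaction wheel degraded, Secondary IMU failed, Wheel driver is down}; {C magnetorquer is inoperative, Redundant star tracker degraded, Secondary IMU failed, Wheel driver is down}.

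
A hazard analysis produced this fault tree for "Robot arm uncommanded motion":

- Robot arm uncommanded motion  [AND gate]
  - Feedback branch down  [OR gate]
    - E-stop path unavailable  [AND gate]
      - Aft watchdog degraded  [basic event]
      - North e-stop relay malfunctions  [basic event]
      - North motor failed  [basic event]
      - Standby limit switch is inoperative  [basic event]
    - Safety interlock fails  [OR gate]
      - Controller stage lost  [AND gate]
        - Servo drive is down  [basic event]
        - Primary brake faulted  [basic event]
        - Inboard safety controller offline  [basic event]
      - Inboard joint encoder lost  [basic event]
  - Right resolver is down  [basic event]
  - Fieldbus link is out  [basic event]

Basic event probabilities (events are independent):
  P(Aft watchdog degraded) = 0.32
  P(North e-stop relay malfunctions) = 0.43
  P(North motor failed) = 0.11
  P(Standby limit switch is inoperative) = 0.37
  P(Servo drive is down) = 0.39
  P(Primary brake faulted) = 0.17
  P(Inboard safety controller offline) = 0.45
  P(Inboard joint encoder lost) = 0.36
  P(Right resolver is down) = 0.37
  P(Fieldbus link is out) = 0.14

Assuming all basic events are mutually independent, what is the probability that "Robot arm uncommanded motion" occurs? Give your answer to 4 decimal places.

0.0198

P(E-stop path unavailable) [AND] = 0.32 × 0.43 × 0.11 × 0.37 = 0.005600
P(Controller stage lost) [AND] = 0.39 × 0.17 × 0.45 = 0.029835
P(Safety interlock fails) [OR] = 1 − (1−0.029835) × (1−0.36) = 0.379094
P(Feedback branch down) [OR] = 1 − (1−0.005600) × (1−0.379094) = 0.382571
P(Robot arm uncommanded motion) [AND] = 0.382571 × 0.37 × 0.14 = 0.019817
Rounded to 4 decimal places: P(Robot arm uncommanded motion) ≈ 0.0198.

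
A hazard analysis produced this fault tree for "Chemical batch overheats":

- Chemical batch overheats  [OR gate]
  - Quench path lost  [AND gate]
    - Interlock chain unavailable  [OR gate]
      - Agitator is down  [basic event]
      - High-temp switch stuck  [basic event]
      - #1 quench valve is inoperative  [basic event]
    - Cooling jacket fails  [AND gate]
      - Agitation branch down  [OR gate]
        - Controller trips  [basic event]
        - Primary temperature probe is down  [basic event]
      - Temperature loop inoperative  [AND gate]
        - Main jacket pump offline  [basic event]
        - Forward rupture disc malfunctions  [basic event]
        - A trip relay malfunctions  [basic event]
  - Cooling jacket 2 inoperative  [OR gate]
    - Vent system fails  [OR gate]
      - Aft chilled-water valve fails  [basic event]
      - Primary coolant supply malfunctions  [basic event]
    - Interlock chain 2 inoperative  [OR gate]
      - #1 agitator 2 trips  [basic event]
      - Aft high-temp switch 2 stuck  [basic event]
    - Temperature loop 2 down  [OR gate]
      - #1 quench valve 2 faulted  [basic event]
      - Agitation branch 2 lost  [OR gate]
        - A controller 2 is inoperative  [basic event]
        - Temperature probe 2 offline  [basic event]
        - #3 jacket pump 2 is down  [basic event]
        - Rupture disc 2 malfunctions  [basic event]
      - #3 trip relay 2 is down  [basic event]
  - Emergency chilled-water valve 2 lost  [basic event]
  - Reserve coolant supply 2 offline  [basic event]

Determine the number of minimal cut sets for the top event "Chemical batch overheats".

Interlock chain unavailable [OR]: union of children's cut sets → 3 cut set(s).
Agitation branch down [OR]: union of children's cut sets → 2 cut set(s).
Temperature loop inoperative [AND]: one cut set from each child combined → 1 × 1 × 1 = 1 cut set(s).
Cooling jacket fails [AND]: one cut set from each child combined → 2 × 1 = 2 cut set(s).
Quench path lost [AND]: one cut set from each child combined → 3 × 2 = 6 cut set(s).
Vent system fails [OR]: union of children's cut sets → 2 cut set(s).
Interlock chain 2 inoperative [OR]: union of children's cut sets → 2 cut set(s).
Agitation branch 2 lost [OR]: union of children's cut sets → 4 cut set(s).
Temperature loop 2 down [OR]: union of children's cut sets → 6 cut set(s).
Cooling jacket 2 inoperative [OR]: union of children's cut sets → 10 cut set(s).
Chemical batch overheats [OR]: union of children's cut sets → 18 cut set(s).

18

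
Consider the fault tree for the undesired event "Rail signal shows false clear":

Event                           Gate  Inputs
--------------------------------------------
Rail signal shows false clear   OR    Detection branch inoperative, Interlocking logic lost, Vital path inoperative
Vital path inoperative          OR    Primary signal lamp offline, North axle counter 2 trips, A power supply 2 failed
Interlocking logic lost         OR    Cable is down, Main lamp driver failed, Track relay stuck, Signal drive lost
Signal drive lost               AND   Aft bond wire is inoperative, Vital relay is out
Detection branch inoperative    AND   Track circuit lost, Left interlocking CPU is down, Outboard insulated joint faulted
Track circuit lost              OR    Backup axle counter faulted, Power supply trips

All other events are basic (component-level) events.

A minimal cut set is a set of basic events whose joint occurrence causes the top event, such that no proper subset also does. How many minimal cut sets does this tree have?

9

Track circuit lost [OR]: union of children's cut sets → 2 cut set(s).
Detection branch inoperative [AND]: one cut set from each child combined → 2 × 1 × 1 = 2 cut set(s).
Signal drive lost [AND]: one cut set from each child combined → 1 × 1 = 1 cut set(s).
Interlocking logic lost [OR]: union of children's cut sets → 4 cut set(s).
Vital path inoperative [OR]: union of children's cut sets → 3 cut set(s).
Rail signal shows false clear [OR]: union of children's cut sets → 9 cut set(s).
Minimal cut sets: {Backup axle counter faulted, Left interlocking CPU is down, Outboard insulated joint faulted}; {Left interlocking CPU is down, Outboard insulated joint faulted, Power supply trips}; {Cable is down}; {Main lamp driver failed}; {Track relay stuck}; {Aft bond wire is inoperative, Vital relay is out}; {Primary signal lamp offline}; {North axle counter 2 trips}; {A power supply 2 failed}.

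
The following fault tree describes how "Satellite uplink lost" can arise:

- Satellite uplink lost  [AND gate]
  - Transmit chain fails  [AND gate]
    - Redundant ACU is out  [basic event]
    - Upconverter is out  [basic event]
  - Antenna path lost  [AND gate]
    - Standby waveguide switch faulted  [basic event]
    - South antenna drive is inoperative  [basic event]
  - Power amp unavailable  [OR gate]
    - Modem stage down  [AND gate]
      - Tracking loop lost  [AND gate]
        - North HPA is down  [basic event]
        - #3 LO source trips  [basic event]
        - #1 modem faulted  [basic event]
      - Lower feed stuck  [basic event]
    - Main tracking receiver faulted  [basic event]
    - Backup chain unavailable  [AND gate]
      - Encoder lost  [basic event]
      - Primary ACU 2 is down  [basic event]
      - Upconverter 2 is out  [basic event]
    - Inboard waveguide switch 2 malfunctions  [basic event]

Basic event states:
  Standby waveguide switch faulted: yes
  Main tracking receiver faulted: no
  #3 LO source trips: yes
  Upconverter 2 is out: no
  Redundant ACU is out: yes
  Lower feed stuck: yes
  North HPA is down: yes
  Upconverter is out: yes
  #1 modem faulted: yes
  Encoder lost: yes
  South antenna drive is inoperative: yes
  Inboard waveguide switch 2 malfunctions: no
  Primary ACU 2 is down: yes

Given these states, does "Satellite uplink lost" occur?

Yes

Transmit chain fails [AND]: Redundant ACU is out=occurs, Upconverter is out=occurs → all inputs occur → occurs.
Antenna path lost [AND]: Standby waveguide switch faulted=occurs, South antenna drive is inoperative=occurs → all inputs occur → occurs.
Tracking loop lost [AND]: North HPA is down=occurs, #3 LO source trips=occurs, #1 modem faulted=occurs → all inputs occur → occurs.
Modem stage down [AND]: Tracking loop lost=occurs, Lower feed stuck=occurs → all inputs occur → occurs.
Backup chain unavailable [AND]: Encoder lost=occurs, Primary ACU 2 is down=occurs, Upconverter 2 is out=not → not all inputs occur → does not occur.
Power amp unavailable [OR]: Modem stage down=occurs, Main tracking receiver faulted=not, Backup chain unavailable=not, Inboard waveguide switch 2 malfunctions=not → at least one input occurs → occurs.
Satellite uplink lost [AND]: Transmit chain fails=occurs, Antenna path lost=occurs, Power amp unavailable=occurs → all inputs occur → occurs.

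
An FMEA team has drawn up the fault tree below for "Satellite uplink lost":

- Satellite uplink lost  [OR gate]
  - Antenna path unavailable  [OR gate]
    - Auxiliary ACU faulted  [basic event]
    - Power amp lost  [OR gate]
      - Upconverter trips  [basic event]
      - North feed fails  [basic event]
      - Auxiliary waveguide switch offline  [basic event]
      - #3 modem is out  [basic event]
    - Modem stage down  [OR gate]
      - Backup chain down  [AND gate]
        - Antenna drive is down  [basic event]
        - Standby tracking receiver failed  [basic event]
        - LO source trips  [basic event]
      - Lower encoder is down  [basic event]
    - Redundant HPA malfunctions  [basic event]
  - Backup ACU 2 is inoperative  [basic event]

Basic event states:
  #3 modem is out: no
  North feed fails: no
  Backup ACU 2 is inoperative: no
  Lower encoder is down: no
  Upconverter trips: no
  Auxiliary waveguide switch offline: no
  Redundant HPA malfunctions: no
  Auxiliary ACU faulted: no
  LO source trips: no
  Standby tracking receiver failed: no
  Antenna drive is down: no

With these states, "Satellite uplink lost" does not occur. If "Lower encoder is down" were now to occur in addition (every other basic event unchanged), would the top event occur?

Counterfactual: set "Lower encoder is down" to occurred.
Power amp lost [OR]: Upconverter trips=not, North feed fails=not, Auxiliary waveguide switch offline=not, #3 modem is out=not → no input occurs → does not occur.
Backup chain down [AND]: Antenna drive is down=not, Standby tracking receiver failed=not, LO source trips=not → not all inputs occur → does not occur.
Modem stage down [OR]: Backup chain down=not, Lower encoder is down=occurs → at least one input occurs → occurs.
Antenna path unavailable [OR]: Auxiliary ACU faulted=not, Power amp lost=not, Modem stage down=occurs, Redundant HPA malfunctions=not → at least one input occurs → occurs.
Satellite uplink lost [OR]: Antenna path unavailable=occurs, Backup ACU 2 is inoperative=not → at least one input occurs → occurs.

Yes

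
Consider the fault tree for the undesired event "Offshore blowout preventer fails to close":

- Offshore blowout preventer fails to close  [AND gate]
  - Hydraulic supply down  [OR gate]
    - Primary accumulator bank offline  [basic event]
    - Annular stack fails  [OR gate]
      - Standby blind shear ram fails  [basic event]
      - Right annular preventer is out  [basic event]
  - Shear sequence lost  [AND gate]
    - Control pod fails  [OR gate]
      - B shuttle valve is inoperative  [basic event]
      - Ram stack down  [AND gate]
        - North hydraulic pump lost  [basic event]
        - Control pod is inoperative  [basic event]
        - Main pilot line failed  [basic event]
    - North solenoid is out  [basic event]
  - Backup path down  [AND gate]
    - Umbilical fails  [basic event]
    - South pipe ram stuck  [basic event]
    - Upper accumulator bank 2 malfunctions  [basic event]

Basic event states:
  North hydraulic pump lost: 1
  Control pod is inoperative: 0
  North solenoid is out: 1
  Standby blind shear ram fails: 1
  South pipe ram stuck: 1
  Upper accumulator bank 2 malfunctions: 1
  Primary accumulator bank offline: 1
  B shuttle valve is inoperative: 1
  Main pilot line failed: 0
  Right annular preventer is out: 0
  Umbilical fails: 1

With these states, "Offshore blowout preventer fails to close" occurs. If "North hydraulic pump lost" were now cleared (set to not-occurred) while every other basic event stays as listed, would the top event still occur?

Yes

Counterfactual: set "North hydraulic pump lost" to not occurred.
Annular stack fails [OR]: Standby blind shear ram fails=occurs, Right annular preventer is out=not → at least one input occurs → occurs.
Hydraulic supply down [OR]: Primary accumulator bank offline=occurs, Annular stack fails=occurs → at least one input occurs → occurs.
Ram stack down [AND]: North hydraulic pump lost=not, Control pod is inoperative=not, Main pilot line failed=not → not all inputs occur → does not occur.
Control pod fails [OR]: B shuttle valve is inoperative=occurs, Ram stack down=not → at least one input occurs → occurs.
Shear sequence lost [AND]: Control pod fails=occurs, North solenoid is out=occurs → all inputs occur → occurs.
Backup path down [AND]: Umbilical fails=occurs, South pipe ram stuck=occurs, Upper accumulator bank 2 malfunctions=occurs → all inputs occur → occurs.
Offshore blowout preventer fails to close [AND]: Hydraulic supply down=occurs, Shear sequence lost=occurs, Backup path down=occurs → all inputs occur → occurs.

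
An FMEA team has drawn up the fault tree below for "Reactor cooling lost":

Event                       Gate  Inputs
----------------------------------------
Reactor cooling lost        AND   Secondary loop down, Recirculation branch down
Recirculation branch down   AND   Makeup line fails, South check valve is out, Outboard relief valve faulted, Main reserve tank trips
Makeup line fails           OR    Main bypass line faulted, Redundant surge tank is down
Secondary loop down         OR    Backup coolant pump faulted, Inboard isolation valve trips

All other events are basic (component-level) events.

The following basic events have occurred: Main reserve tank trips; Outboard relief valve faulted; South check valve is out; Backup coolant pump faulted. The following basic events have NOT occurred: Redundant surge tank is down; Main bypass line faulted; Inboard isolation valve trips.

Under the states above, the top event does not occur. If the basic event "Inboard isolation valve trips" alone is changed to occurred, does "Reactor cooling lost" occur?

Counterfactual: set "Inboard isolation valve trips" to occurred.
Secondary loop down [OR]: Backup coolant pump faulted=occurs, Inboard isolation valve trips=occurs → at least one input occurs → occurs.
Makeup line fails [OR]: Main bypass line faulted=not, Redundant surge tank is down=not → no input occurs → does not occur.
Recirculation branch down [AND]: Makeup line fails=not, South check valve is out=occurs, Outboard relief valve faulted=occurs, Main reserve tank trips=occurs → not all inputs occur → does not occur.
Reactor cooling lost [AND]: Secondary loop down=occurs, Recirculation branch down=not → not all inputs occur → does not occur.

No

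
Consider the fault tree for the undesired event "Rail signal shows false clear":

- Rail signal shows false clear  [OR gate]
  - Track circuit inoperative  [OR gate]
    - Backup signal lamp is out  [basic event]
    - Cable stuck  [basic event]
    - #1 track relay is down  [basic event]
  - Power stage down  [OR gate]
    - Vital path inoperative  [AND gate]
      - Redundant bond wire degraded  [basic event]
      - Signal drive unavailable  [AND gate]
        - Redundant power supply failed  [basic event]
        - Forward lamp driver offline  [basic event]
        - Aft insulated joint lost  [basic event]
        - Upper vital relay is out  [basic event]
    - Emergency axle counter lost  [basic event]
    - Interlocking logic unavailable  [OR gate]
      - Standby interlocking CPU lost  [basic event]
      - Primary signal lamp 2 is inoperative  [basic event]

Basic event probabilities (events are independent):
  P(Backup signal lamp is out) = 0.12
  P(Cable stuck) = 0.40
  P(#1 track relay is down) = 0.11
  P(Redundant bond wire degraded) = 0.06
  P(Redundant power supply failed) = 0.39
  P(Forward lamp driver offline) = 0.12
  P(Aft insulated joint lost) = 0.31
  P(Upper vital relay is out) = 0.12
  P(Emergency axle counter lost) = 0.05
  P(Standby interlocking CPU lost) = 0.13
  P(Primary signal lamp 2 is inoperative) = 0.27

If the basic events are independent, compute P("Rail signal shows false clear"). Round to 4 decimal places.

0.7165

P(Track circuit inoperative) [OR] = 1 − (1−0.12) × (1−0.40) × (1−0.11) = 0.530080
P(Signal drive unavailable) [AND] = 0.39 × 0.12 × 0.31 × 0.12 = 0.001741
P(Vital path inoperative) [AND] = 0.06 × 0.001741 = 0.000104
P(Interlocking logic unavailable) [OR] = 1 − (1−0.13) × (1−0.27) = 0.364900
P(Power stage down) [OR] = 1 − (1−0.000104) × (1−0.05) × (1−0.364900) = 0.396718
P(Rail signal shows false clear) [OR] = 1 − (1−0.530080) × (1−0.396718) = 0.716506
Rounded to 4 decimal places: P(Rail signal shows false clear) ≈ 0.7165.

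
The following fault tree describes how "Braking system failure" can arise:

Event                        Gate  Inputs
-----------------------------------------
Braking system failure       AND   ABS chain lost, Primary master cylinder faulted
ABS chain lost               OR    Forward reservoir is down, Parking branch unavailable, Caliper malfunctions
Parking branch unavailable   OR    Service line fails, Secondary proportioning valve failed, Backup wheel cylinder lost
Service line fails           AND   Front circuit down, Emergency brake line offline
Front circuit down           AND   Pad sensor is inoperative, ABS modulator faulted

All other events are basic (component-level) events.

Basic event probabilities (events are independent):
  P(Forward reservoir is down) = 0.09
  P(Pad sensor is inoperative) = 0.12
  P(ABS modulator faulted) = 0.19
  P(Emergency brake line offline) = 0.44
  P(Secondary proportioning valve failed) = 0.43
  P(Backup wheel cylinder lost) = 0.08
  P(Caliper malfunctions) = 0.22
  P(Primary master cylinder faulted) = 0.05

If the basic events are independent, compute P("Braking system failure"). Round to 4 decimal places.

P(Front circuit down) [AND] = 0.12 × 0.19 = 0.022800
P(Service line fails) [AND] = 0.022800 × 0.44 = 0.010032
P(Parking branch unavailable) [OR] = 1 − (1−0.010032) × (1−0.43) × (1−0.08) = 0.480861
P(ABS chain lost) [OR] = 1 − (1−0.09) × (1−0.480861) × (1−0.22) = 0.631515
P(Braking system failure) [AND] = 0.631515 × 0.05 = 0.031576
Rounded to 4 decimal places: P(Braking system failure) ≈ 0.0316.

0.0316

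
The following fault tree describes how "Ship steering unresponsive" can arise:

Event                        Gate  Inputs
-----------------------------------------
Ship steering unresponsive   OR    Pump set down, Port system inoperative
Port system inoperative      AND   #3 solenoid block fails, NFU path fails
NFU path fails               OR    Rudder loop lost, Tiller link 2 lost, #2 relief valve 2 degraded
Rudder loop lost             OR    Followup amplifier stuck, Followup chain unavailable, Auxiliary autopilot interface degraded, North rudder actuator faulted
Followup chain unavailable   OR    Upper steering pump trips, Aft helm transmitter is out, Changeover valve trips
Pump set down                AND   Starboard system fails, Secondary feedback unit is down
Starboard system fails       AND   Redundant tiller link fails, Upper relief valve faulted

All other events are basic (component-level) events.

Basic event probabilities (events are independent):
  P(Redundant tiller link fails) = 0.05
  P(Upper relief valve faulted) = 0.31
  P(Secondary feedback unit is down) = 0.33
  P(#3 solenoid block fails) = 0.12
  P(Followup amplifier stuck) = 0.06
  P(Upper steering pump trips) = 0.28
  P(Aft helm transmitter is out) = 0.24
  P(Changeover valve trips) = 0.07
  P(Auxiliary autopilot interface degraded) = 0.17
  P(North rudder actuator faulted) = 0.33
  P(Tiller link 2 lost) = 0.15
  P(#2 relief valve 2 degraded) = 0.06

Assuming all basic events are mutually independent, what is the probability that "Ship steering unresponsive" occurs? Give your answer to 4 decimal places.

0.0991

P(Starboard system fails) [AND] = 0.05 × 0.31 = 0.015500
P(Pump set down) [AND] = 0.015500 × 0.33 = 0.005115
P(Followup chain unavailable) [OR] = 1 − (1−0.28) × (1−0.24) × (1−0.07) = 0.491104
P(Rudder loop lost) [OR] = 1 − (1−0.06) × (1−0.491104) × (1−0.17) × (1−0.33) = 0.733983
P(NFU path fails) [OR] = 1 − (1−0.733983) × (1−0.15) × (1−0.06) = 0.787452
P(Port system inoperative) [AND] = 0.12 × 0.787452 = 0.094494
P(Ship steering unresponsive) [OR] = 1 − (1−0.005115) × (1−0.094494) = 0.099126
Rounded to 4 decimal places: P(Ship steering unresponsive) ≈ 0.0991.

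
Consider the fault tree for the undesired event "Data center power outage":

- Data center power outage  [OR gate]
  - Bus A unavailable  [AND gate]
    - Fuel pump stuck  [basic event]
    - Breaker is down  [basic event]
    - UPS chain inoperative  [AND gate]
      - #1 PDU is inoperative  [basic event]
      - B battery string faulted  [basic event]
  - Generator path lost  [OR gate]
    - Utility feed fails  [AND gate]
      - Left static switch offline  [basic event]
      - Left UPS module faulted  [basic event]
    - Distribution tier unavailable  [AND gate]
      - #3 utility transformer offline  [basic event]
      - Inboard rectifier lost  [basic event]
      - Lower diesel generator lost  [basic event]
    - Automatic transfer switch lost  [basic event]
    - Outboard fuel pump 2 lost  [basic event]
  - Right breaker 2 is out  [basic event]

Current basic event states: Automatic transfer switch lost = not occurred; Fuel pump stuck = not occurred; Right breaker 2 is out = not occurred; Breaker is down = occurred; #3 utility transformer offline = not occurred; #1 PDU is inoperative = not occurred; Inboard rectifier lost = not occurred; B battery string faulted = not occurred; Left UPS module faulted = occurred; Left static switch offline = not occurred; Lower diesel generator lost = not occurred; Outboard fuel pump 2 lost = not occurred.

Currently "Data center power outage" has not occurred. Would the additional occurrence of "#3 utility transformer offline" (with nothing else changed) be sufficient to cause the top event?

Counterfactual: set "#3 utility transformer offline" to occurred.
UPS chain inoperative [AND]: #1 PDU is inoperative=not, B battery string faulted=not → not all inputs occur → does not occur.
Bus A unavailable [AND]: Fuel pump stuck=not, Breaker is down=occurs, UPS chain inoperative=not → not all inputs occur → does not occur.
Utility feed fails [AND]: Left static switch offline=not, Left UPS module faulted=occurs → not all inputs occur → does not occur.
Distribution tier unavailable [AND]: #3 utility transformer offline=occurs, Inboard rectifier lost=not, Lower diesel generator lost=not → not all inputs occur → does not occur.
Generator path lost [OR]: Utility feed fails=not, Distribution tier unavailable=not, Automatic transfer switch lost=not, Outboard fuel pump 2 lost=not → no input occurs → does not occur.
Data center power outage [OR]: Bus A unavailable=not, Generator path lost=not, Right breaker 2 is out=not → no input occurs → does not occur.

No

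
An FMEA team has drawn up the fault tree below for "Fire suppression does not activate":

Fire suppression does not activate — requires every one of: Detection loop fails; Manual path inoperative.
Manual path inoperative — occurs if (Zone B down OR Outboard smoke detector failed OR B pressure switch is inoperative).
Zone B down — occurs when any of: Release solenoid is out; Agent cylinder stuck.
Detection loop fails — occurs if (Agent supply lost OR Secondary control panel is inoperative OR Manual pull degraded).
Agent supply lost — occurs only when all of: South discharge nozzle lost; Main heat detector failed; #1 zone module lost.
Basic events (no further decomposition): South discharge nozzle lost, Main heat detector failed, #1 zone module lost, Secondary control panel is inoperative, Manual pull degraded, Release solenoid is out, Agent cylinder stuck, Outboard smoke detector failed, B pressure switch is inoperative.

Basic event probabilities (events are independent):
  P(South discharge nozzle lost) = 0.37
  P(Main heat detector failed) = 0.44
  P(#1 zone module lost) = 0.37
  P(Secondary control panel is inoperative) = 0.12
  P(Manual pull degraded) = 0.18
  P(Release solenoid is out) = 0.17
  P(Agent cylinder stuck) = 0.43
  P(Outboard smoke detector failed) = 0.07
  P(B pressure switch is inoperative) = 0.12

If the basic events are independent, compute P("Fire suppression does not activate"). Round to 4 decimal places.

0.1972

P(Agent supply lost) [AND] = 0.37 × 0.44 × 0.37 = 0.060236
P(Detection loop fails) [OR] = 1 − (1−0.060236) × (1−0.12) × (1−0.18) = 0.321866
P(Zone B down) [OR] = 1 − (1−0.17) × (1−0.43) = 0.526900
P(Manual path inoperative) [OR] = 1 − (1−0.526900) × (1−0.07) × (1−0.12) = 0.612815
P(Fire suppression does not activate) [AND] = 0.321866 × 0.612815 = 0.197244
Rounded to 4 decimal places: P(Fire suppression does not activate) ≈ 0.1972.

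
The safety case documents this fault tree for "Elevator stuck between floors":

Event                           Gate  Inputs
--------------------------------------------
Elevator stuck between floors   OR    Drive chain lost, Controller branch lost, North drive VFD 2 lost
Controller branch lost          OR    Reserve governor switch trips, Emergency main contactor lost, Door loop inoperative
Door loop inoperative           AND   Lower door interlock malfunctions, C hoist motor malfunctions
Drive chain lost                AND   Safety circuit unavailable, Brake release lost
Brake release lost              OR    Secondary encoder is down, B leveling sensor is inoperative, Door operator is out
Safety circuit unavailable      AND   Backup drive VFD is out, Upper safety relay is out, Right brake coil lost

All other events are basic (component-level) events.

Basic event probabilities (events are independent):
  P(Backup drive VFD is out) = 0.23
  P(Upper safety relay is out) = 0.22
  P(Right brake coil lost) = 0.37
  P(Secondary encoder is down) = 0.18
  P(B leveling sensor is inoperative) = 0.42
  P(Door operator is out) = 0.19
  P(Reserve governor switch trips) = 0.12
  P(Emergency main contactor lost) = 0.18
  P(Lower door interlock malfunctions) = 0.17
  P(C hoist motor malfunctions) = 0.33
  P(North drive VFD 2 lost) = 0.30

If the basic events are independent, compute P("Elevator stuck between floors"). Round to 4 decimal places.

P(Safety circuit unavailable) [AND] = 0.23 × 0.22 × 0.37 = 0.018722
P(Brake release lost) [OR] = 1 − (1−0.18) × (1−0.42) × (1−0.19) = 0.614764
P(Drive chain lost) [AND] = 0.018722 × 0.614764 = 0.011510
P(Door loop inoperative) [AND] = 0.17 × 0.33 = 0.056100
P(Controller branch lost) [OR] = 1 − (1−0.12) × (1−0.18) × (1−0.056100) = 0.318882
P(Elevator stuck between floors) [OR] = 1 − (1−0.011510) × (1−0.318882) × (1−0.30) = 0.528705
Rounded to 4 decimal places: P(Elevator stuck between floors) ≈ 0.5287.

0.5287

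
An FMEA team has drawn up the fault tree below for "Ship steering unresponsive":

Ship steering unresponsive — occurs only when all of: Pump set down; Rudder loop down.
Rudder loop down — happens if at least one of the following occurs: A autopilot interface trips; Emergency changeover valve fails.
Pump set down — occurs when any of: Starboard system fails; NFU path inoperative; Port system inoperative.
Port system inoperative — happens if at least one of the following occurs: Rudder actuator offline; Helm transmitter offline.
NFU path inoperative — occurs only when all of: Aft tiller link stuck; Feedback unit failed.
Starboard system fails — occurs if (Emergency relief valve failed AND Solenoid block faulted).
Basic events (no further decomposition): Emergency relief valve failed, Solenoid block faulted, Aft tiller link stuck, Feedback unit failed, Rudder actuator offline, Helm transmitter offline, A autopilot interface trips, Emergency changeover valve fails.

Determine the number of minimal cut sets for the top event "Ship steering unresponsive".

8

Starboard system fails [AND]: one cut set from each child combined → 1 × 1 = 1 cut set(s).
NFU path inoperative [AND]: one cut set from each child combined → 1 × 1 = 1 cut set(s).
Port system inoperative [OR]: union of children's cut sets → 2 cut set(s).
Pump set down [OR]: union of children's cut sets → 4 cut set(s).
Rudder loop down [OR]: union of children's cut sets → 2 cut set(s).
Ship steering unresponsive [AND]: one cut set from each child combined → 4 × 2 = 8 cut set(s).
Minimal cut sets: {A autopilot interface trips, Emergency relief valve failed, Solenoid block faulted}; {Emergency changeover valve fails, Emergency relief valve failed, Solenoid block faulted}; {A autopilot interface trips, Aft tiller link stuck, Feedback unit failed}; {Aft tiller link stuck, Emergency changeover valve fails, Feedback unit failed}; {A autopilot interface trips, Rudder actuator offline}; {Emergency changeover valve fails, Rudder actuator offline}; {A autopilot interface trips, Helm transmitter offline}; {Emergency changeover valve fails, Helm transmitter offline}.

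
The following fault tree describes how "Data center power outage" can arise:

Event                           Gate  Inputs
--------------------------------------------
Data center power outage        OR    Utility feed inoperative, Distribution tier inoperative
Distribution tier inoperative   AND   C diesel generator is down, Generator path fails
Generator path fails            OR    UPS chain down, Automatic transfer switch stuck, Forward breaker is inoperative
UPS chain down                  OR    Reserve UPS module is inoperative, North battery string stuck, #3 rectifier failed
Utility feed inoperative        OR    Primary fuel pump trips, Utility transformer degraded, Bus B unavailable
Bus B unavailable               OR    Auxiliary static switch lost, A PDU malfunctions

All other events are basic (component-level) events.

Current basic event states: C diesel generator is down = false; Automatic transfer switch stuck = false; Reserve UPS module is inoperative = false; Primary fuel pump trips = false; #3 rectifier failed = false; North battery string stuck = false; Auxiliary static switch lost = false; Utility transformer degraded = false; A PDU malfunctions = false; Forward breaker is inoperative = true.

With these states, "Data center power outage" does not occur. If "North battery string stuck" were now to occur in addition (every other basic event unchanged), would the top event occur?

No

Counterfactual: set "North battery string stuck" to occurred.
Bus B unavailable [OR]: Auxiliary static switch lost=not, A PDU malfunctions=not → no input occurs → does not occur.
Utility feed inoperative [OR]: Primary fuel pump trips=not, Utility transformer degraded=not, Bus B unavailable=not → no input occurs → does not occur.
UPS chain down [OR]: Reserve UPS module is inoperative=not, North battery string stuck=occurs, #3 rectifier failed=not → at least one input occurs → occurs.
Generator path fails [OR]: UPS chain down=occurs, Automatic transfer switch stuck=not, Forward breaker is inoperative=occurs → at least one input occurs → occurs.
Distribution tier inoperative [AND]: C diesel generator is down=not, Generator path fails=occurs → not all inputs occur → does not occur.
Data center power outage [OR]: Utility feed inoperative=not, Distribution tier inoperative=not → no input occurs → does not occur.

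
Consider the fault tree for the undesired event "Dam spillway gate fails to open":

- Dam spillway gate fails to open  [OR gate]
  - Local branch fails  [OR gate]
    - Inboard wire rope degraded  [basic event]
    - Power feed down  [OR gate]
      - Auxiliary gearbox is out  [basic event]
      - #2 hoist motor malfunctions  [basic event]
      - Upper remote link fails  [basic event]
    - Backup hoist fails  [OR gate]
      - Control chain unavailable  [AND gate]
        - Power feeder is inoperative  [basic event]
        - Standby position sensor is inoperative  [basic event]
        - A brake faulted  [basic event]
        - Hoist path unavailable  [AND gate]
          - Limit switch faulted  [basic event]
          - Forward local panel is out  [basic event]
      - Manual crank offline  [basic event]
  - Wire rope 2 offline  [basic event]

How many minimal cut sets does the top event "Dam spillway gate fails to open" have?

7

Power feed down [OR]: union of children's cut sets → 3 cut set(s).
Hoist path unavailable [AND]: one cut set from each child combined → 1 × 1 = 1 cut set(s).
Control chain unavailable [AND]: one cut set from each child combined → 1 × 1 × 1 × 1 = 1 cut set(s).
Backup hoist fails [OR]: union of children's cut sets → 2 cut set(s).
Local branch fails [OR]: union of children's cut sets → 6 cut set(s).
Dam spillway gate fails to open [OR]: union of children's cut sets → 7 cut set(s).
Minimal cut sets: {Inboard wire rope degraded}; {Auxiliary gearbox is out}; {#2 hoist motor malfunctions}; {Upper remote link fails}; {A brake faulted, Forward local panel is out, Limit switch faulted, Power feeder is inoperative, Standby position sensor is inoperative}; {Manual crank offline}; {Wire rope 2 offline}.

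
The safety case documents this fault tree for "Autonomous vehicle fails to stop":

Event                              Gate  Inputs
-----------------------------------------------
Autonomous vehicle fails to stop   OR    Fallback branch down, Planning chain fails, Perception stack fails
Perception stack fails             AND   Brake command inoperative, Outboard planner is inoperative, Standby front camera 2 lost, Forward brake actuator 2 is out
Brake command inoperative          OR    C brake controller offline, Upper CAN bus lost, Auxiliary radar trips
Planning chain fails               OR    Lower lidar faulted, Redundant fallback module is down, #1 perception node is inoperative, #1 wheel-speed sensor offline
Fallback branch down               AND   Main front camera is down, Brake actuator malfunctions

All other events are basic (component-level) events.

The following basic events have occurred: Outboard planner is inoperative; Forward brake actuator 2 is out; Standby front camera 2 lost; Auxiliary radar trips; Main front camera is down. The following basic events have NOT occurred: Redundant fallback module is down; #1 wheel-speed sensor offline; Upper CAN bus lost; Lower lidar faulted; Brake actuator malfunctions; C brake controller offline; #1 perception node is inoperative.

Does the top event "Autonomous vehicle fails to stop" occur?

Yes

Fallback branch down [AND]: Main front camera is down=occurs, Brake actuator malfunctions=not → not all inputs occur → does not occur.
Planning chain fails [OR]: Lower lidar faulted=not, Redundant fallback module is down=not, #1 perception node is inoperative=not, #1 wheel-speed sensor offline=not → no input occurs → does not occur.
Brake command inoperative [OR]: C brake controller offline=not, Upper CAN bus lost=not, Auxiliary radar trips=occurs → at least one input occurs → occurs.
Perception stack fails [AND]: Brake command inoperative=occurs, Outboard planner is inoperative=occurs, Standby front camera 2 lost=occurs, Forward brake actuator 2 is out=occurs → all inputs occur → occurs.
Autonomous vehicle fails to stop [OR]: Fallback branch down=not, Planning chain fails=not, Perception stack fails=occurs → at least one input occurs → occurs.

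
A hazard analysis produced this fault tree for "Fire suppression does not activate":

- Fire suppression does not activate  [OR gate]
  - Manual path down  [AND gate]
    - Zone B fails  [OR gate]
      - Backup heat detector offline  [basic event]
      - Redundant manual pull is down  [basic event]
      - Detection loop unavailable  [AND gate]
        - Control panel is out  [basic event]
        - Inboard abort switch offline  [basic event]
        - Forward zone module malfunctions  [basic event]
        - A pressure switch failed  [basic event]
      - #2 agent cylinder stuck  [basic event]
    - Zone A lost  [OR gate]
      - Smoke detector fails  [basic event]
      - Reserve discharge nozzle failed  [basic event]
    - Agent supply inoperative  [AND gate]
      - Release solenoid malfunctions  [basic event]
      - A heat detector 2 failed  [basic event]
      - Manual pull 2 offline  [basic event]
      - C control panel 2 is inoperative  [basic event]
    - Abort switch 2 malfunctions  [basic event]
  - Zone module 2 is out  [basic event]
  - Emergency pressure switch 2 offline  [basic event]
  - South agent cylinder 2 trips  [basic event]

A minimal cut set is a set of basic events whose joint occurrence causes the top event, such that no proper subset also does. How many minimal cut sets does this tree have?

11

Detection loop unavailable [AND]: one cut set from each child combined → 1 × 1 × 1 × 1 = 1 cut set(s).
Zone B fails [OR]: union of children's cut sets → 4 cut set(s).
Zone A lost [OR]: union of children's cut sets → 2 cut set(s).
Agent supply inoperative [AND]: one cut set from each child combined → 1 × 1 × 1 × 1 = 1 cut set(s).
Manual path down [AND]: one cut set from each child combined → 4 × 2 × 1 × 1 = 8 cut set(s).
Fire suppression does not activate [OR]: union of children's cut sets → 11 cut set(s).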